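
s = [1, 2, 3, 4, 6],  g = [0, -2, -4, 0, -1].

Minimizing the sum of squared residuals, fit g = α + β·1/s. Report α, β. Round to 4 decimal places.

Compute the Gram sums: Σ1 = 5, Σ1/s = 9/4, Σ1/s·1/s = 209/144.
For Aᵀg: Σg = -7, Σ1/s·g = -5/2.
Normal equations: [[5, 9/4]; [9/4, 209/144]]·[α, β]ᵀ = [-7, -5/2]ᵀ.
Eliminating β: (209/144)·(row 1) − (9/4)·(row 2) gives (79/36)·α = (209/144)·(-7) − (9/4)·(-5/2) = -653/144, so α = -653/316.
Then β = ((-5/2) − (9/4)·(-653/316))/(209/144) = 117/79.

α = -2.0665, β = 1.4810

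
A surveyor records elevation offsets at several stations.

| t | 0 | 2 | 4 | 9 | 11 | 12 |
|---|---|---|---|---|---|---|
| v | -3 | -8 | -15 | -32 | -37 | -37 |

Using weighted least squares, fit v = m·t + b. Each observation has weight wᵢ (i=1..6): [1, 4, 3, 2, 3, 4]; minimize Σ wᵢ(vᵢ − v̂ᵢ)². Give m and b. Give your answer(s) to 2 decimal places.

The normal system AᵀWA·[m, b]ᵀ = AᵀWv is [[1165, 119]; [119, 17]]·[m, b]ᵀ = [-3817, -403]ᵀ.
Determinant 1165·17 − 119² = 5644.
m = ((-3817)·17 − 119·(-403))/5644 = -3; b = (1165·(-403) − 119·(-3817))/5644 = -46/17.

m = -3.00, b = -2.71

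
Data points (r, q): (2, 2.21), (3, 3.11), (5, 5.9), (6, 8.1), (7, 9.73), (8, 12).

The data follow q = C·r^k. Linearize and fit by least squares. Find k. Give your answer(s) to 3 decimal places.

k = 1.239

Let Y = ln q. Fitting Y = k·ln r + ln C by least squares:
Σln r = 9.2183, Σ(ln r)² = 15.5987, Σln q = 10.5546, Σln r·ln q = 17.9955.
Normal system: [[15.5987, 9.2183]; [9.2183, 6]]·[k, ln C]ᵀ = [17.9955, 10.5546]ᵀ.
Slope k = (n·Σln r·ln q − Σln r·Σln q)/(n·Σ(ln r)² − (Σln r)²) = (6·17.9955 − 9.2183·10.5546)/8.6152 = 1.23945; ln C = (Σln q − k·Σln r)/n = -0.14518.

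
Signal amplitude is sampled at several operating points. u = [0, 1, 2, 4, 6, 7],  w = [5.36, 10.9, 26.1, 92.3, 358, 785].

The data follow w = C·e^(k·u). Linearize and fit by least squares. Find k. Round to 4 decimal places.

k = 0.7022

Linearized form: ln w = k·u + ln C. From the 6 transformed points,
XᵀX = [[106.0000, 20.0000]; [20.0000, 6]], rhs = [108.9558, 24.4009]ᵀ  (here Σu = 20.0000, Σ(u)² = 106.0000, Σln w = 24.4009, Σu·ln w = 108.9558).
Slope k = (n·Σu·ln w − Σu·Σln w)/(n·Σ(u)² − (Σu)²) = (6·108.9558 − 20.0000·24.4009)/236.0000 = 0.70219; ln C = (Σln w − k·Σu)/n = 1.72619.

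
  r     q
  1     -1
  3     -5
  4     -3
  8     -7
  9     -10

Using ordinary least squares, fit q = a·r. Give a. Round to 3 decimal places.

a = -1.018

Setting ∂/∂a … = 0 gives: 171·a = -174.
Hence a = -174 / 171 ≈ -1.01754.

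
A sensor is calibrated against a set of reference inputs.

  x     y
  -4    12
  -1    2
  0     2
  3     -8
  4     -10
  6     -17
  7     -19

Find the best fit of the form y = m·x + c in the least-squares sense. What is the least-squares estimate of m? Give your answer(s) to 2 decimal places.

Compute the Gram sums: Σx·x = 127, Σx = 15, Σ1 = 7.
For Aᵀy: Σx·y = -349, Σy = -38.
So AᵀA·[m, c]ᵀ = Aᵀy: [[127, 15]; [15, 7]]·[m, c]ᵀ = [-349, -38]ᵀ.
Determinant 127·7 − 15² = 664.
m = ((-349)·7 − 15·(-38))/664 = -1873/664; c = (127·(-38) − 15·(-349))/664 = 409/664.

m = -2.82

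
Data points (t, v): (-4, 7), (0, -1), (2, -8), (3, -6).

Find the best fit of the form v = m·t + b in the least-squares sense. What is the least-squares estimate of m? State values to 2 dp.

Setting ∂/∂m … = 0 gives: 29·m + 1·b = -62;  1·m + 4·b = -8.
Δ = 29·4 − 1² = 115.
m = ((-62)·4 − 1·(-8))/115 = -48/23; b = (29·(-8) − 1·(-62))/115 = -34/23.

m = -2.09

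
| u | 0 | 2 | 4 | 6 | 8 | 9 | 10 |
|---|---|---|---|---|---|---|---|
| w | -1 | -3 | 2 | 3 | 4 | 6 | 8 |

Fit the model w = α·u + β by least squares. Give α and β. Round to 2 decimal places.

α = 0.96, β = -2.62

With design matrix M, MᵀM = [[301, 39]; [39, 7]] and Mᵀw = [186, 19]ᵀ.
Δ = 301·7 − 39² = 586.
α = (186·7 − 39·19)/586 = 561/586; β = (301·19 − 39·186)/586 = -1535/586.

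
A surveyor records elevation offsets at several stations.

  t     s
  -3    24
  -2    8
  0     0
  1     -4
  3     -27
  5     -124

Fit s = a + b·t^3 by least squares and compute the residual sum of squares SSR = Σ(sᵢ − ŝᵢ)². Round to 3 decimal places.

SSR = 8.709

Sums needed: Σ1 = 6, Σt^3 = 118, Σt^3·t^3 = 17148.
And Σs = -123, Σt^3·s = -16945.
Normal equations: [[6, 118]; [118, 17148]]·[a, b]ᵀ = [-123, -16945]ᵀ.
Determinant 6·17148 − 118² = 88964.
a = ((-123)·17148 − 118·(-16945))/88964 = -54847/44482; b = (6·(-16945) − 118·(-123))/88964 = -21789/22241.
Residuals: -54191/44482, 62079/44482, 54847/44482, -79503/44482, 30439/44482, -13671/44482; SSR = 387411/44482.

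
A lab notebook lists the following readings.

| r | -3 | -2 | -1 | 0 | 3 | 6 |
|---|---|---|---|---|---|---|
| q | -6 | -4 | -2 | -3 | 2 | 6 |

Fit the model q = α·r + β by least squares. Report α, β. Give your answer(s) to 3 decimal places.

With design matrix M, MᵀM = [[59, 3]; [3, 6]] and Mᵀq = [70, -7]ᵀ.
Determinant 59·6 − 3² = 345.
α = (70·6 − 3·(-7))/345 = 147/115; β = (59·(-7) − 3·70)/345 = -623/345.

α = 1.278, β = -1.806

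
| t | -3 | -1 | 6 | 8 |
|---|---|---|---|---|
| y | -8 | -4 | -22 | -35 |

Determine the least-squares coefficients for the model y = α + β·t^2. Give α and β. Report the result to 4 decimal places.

α = -3.6572, β = -0.4943

Entries of MᵀM: Σ1 = 4, Σt^2 = 110, Σt^2·t^2 = 5474.
Moment sums: Σy = -69, Σt^2·y = -3108.
Eliminating β: 5474·(row 1) − 110·(row 2) gives 9796·α = 5474·(-69) − 110·(-3108) = -35826, so α = -17913/4898.
Then β = ((-3108) − 110·(-17913/4898))/5474 = -2421/4898.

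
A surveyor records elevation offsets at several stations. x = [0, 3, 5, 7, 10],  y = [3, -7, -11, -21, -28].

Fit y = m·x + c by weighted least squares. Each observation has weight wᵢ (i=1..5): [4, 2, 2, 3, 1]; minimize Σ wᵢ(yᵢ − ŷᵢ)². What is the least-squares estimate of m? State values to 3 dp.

m = -3.228

The normal equations are: 315·m + 47·c = -873;  47·m + 12·c = -115.
(Σwᵢ·x·x = 315, Σwᵢ·x = 47, Σwᵢ·1 = 12, Σwᵢ·x·y = -873, Σwᵢ·y = -115.)
Eliminating c: 12·(row 1) − 47·(row 2) gives 1571·m = 12·(-873) − 47·(-115) = -5071, so m = -5071/1571.
Then c = ((-115) − 47·(-5071/1571))/12 = 4806/1571.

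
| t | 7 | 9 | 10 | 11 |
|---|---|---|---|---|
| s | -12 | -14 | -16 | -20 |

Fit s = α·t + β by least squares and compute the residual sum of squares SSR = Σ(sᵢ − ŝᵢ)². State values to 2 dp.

SSR = 3.89

The normal equations are: 351·α + 37·β = -590;  37·α + 4·β = -62.
(Σt·t = 351, Σt = 37, Σ1 = 4, Σt·s = -590, Σs = -62.)
Eliminating β: 4·(row 1) − 37·(row 2) gives 35·α = 4·(-590) − 37·(-62) = -66, so α = -66/35.
Then β = ((-62) − 37·(-66/35))/4 = 68/35.
Residuals: -26/35, 36/35, 32/35, -6/5; SSR = 136/35.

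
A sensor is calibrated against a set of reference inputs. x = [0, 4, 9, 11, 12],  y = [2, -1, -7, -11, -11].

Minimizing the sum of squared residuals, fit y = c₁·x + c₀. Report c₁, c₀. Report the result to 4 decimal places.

c₁ = -1.1518, c₀ = 2.6926

Normal-equation sums: Σx·x = 362, Σx = 36, Σ1 = 5.
Moment sums: Σx·y = -320, Σy = -28.
Determinant 362·5 − 36² = 514.
c₁ = ((-320)·5 − 36·(-28))/514 = -296/257; c₀ = (362·(-28) − 36·(-320))/514 = 692/257.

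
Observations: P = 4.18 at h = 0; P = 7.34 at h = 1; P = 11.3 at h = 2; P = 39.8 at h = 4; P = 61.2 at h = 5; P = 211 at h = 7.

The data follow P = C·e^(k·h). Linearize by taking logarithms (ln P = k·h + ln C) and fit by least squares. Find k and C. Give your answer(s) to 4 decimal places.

Let Y = ln P. Fitting Y = k·h + ln C by least squares:
AᵀA = [[95.0000, 19.0000]; [19.0000, 6]], rhs = [79.6122, 18.9983]ᵀ  (here Σh = 19.0000, Σ(h)² = 95.0000, Σln P = 18.9983, Σh·ln P = 79.6122).
Slope k = (n·Σh·ln P − Σh·Σln P)/(n·Σ(h)² − (Σh)²) = (6·79.6122 − 19.0000·18.9983)/209.0000 = 0.55840; ln C = (Σln P − k·Σh)/n = 1.39813, so C = exp(1.39813) = 4.04764.

k = 0.5584, C = 4.0476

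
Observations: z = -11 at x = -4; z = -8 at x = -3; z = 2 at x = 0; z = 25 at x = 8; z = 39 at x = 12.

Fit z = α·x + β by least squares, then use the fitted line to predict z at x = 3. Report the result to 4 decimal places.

Setting ∂/∂α … = 0 gives: 233·α + 13·β = 736;  13·α + 5·β = 47.
Determinant 233·5 − 13² = 996.
α = (736·5 − 13·47)/996 = 1023/332; β = (233·47 − 13·736)/996 = 461/332.
At x = 3: ẑ = (1023/332)·(3) + (461/332)·(1) = 1765/166.

ẑ = 10.6325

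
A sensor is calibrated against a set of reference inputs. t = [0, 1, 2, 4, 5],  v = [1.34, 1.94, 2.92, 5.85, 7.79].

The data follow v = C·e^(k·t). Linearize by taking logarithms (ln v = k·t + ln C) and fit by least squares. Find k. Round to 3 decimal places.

Let Y = ln v. Fitting Y = k·t + ln C by least squares:
Σt = 12.0000, Σ(t)² = 46.0000, Σln v = 5.8462, Σt·ln v = 20.1358.
Equations: 46.0000·k + 12.0000·ln C = 20.1358;  12.0000·k + 5·ln C = 5.8462.
Slope k = (n·Σt·ln v − Σt·Σln v)/(n·Σ(t)² − (Σt)²) = (5·20.1358 − 12.0000·5.8462)/86.0000 = 0.35494; ln C = (Σln v − k·Σt)/n = 0.31740.

k = 0.355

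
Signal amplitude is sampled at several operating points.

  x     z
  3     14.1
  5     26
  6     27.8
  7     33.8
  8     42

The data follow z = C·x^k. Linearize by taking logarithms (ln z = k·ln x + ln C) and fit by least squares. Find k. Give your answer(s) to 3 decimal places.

k = 1.064

With ln zᵢ as the transformed response and ln xᵢ as the regressor:
Sums: Σln x = 8.5252, Σ(ln x)² = 15.1183, Σln z = 16.4874, Σln x·ln z = 28.7313.
Normal system: [[15.1183, 8.5252]; [8.5252, 5]]·[k, ln C]ᵀ = [28.7313, 16.4874]ᵀ.
Slope k = (n·Σln x·ln z − Σln x·Σln z)/(n·Σ(ln x)² − (Σln x)²) = (5·28.7313 − 8.5252·16.4874)/2.9130 = 1.06356; ln C = (Σln z − k·Σln x)/n = 1.48408.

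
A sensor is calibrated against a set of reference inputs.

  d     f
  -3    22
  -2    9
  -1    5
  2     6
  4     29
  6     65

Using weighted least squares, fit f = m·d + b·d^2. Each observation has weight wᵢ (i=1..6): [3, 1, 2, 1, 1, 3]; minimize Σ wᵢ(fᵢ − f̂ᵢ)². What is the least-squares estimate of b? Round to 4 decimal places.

b = 2.0166

Entries of MᵀWM: Σwᵢ·d·d = 161, Σwᵢ·d·d^2 = 629, Σwᵢ·d^2·d^2 = 4421.
And Σwᵢ·d·f = 1072, Σwᵢ·d^2·f = 8148.
det = 161·4421 − 629² = 316140.
m = (1072·4421 − 629·8148)/316140 = -19289/15807; b = (161·8148 − 629·1072)/316140 = 31877/15807.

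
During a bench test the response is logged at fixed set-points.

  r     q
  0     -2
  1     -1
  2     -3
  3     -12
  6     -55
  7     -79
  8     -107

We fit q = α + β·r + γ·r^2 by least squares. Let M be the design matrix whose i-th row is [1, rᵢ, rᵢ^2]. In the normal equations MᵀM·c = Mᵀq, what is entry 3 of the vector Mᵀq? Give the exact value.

-12820

Entry 3 ↔ basis r^2, so (Mᵀq)_{3} = Σᵢ (r^2)·qᵢ = (0)·(-2) + (1)·(-1) + (4)·(-3) + (9)·(-12) + (36)·(-55) + (49)·(-79) + (64)·(-107) = -12820.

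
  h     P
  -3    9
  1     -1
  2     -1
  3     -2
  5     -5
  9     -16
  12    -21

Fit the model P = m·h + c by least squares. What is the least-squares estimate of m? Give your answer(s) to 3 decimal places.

Compute the Gram sums: Σh·h = 273, Σh = 29, Σ1 = 7.
For XᵀP: Σh·P = -457, ΣP = -37.
Normal equations: [[273, 29]; [29, 7]]·[m, c]ᵀ = [-457, -37]ᵀ.
Determinant 273·7 − 29² = 1070.
m = ((-457)·7 − 29·(-37))/1070 = -1063/535; c = (273·(-37) − 29·(-457))/1070 = 1576/535.

m = -1.987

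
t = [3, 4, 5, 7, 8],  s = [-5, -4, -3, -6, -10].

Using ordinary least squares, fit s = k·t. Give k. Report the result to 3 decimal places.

k = -1.031

Sums needed: Σt·t = 163.
Moment sums: Σt·s = -168.
k = (-168)/163 = -1.03067.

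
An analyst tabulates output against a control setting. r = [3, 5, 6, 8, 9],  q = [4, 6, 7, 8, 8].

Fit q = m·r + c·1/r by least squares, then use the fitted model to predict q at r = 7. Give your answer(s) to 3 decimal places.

The normal system AᵀA·[m, c]ᵀ = Aᵀq is [[215, 5]; [5, 26809/129600]]·[m, c]ᵀ = [220, 503/90]ᵀ.
Eliminating c: (26809/129600)·(row 1) − 5·(row 2) gives (504787/25920)·m = (26809/129600)·220 − 5·(503/90) = 113819/6480, so m = 455276/504787.
Then c = ((503/90) − 5·(455276/504787))/(26809/129600) = 2633760/504787.
At r = 7: q̂ = (455276/504787)·(7) + (2633760/504787)·(1/7) = 24942284/3533509.

q̂ = 7.059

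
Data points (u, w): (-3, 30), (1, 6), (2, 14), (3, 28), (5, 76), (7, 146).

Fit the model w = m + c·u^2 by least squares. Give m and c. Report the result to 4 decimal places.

m = 2.7099, c = 2.9252

Normal-equation sums: Σ1 = 6, Σu^2 = 97, Σu^2·u^2 = 3205.
Right-hand side: Σw = 300, Σu^2·w = 9638.
So AᵀA·[m, c]ᵀ = Aᵀw: [[6, 97]; [97, 3205]]·[m, c]ᵀ = [300, 9638]ᵀ.
Determinant 6·3205 − 97² = 9821.
m = (300·3205 − 97·9638)/9821 = 3802/1403; c = (6·9638 − 97·300)/9821 = 4104/1403.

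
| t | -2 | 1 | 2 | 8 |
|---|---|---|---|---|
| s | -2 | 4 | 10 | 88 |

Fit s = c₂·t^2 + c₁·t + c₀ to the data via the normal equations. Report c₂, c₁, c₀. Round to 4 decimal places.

c₂ = 1.0000, c₁ = 3.0000, c₀ = 0.0000

Compute the Gram sums: Σt^2·t^2 = 4129, Σt^2·t = 513, Σt^2 = 73, Σt·t = 73, Σt = 9, Σ1 = 4.
For Aᵀs: Σt^2·s = 5668, Σt·s = 732, Σs = 100.
Row-reducing yields c₂ = 1, c₁ = 3, c₀ = 0.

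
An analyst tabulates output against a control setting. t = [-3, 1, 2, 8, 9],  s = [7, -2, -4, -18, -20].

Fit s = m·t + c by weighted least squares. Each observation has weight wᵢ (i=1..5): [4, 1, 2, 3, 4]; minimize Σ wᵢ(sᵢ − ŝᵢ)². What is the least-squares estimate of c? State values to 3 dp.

c = 0.275

Entries of XᵀWX: Σwᵢ·t·t = 561, Σwᵢ·t = 53, Σwᵢ·1 = 14.
And Σwᵢ·t·s = -1254, Σwᵢ·s = -116.
XᵀWX·[m, c]ᵀ = XᵀWs becomes [[561, 53]; [53, 14]]·[m, c]ᵀ = [-1254, -116]ᵀ.
Eliminating c: 14·(row 1) − 53·(row 2) gives 5045·m = 14·(-1254) − 53·(-116) = -11408, so m = -11408/5045.
Then c = ((-116) − 53·(-11408/5045))/14 = 1386/5045.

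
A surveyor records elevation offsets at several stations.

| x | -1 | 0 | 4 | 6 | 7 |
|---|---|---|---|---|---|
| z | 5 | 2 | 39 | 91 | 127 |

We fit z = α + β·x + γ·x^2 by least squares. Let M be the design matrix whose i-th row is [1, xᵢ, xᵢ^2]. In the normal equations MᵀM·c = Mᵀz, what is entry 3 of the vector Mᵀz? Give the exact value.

Entry 3 ↔ basis x^2, so (Mᵀz)_{3} = Σᵢ (x^2)·zᵢ = (1)·(5) + (0)·(2) + (16)·(39) + (36)·(91) + (49)·(127) = 10128.

10128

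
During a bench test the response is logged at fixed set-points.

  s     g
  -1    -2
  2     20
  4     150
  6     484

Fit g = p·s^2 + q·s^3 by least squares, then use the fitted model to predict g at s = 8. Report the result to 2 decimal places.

Normal-equation sums: Σs^2·s^2 = 1569, Σs^2·s^3 = 8831, Σs^3·s^3 = 50817.
For Xᵀg: Σs^2·g = 19902, Σs^3·g = 114306.
Normal equations: [[1569, 8831]; [8831, 50817]]·[p, q]ᵀ = [19902, 114306]ᵀ.
Δ = 1569·50817 − 8831² = 1745312.
p = (19902·50817 − 8831·114306)/1745312 = 60114/54541; q = (1569·114306 − 8831·19902)/1745312 = 112236/54541.
At s = 8: ĝ = (60114/54541)·(64) + (112236/54541)·(512) = 61312128/54541.

ĝ = 1124.15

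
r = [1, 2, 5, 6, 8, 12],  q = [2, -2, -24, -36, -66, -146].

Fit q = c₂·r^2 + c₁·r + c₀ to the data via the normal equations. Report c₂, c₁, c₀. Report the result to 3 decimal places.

From the data, Σr^2·r^2 = 26770, Σr^2·r = 2590, Σr^2 = 274, Σr·r = 274, Σr = 34, Σ1 = 6.
Moment sums: Σr^2·q = -27150, Σr·q = -2618, Σq = -272.
MᵀM·[c₂, c₁, c₀]ᵀ = Mᵀq becomes [[26770, 2590, 274]; [2590, 274, 34]; [274, 34, 6]]·[c₂, c₁, c₀]ᵀ = [-27150, -2618, -272]ᵀ.
Inverting the 3×3 Gram matrix, [c₂, c₁, c₀]ᵀ = [-30401/31326, -26947/31326, 20150/5221]ᵀ.

c₂ = -0.970, c₁ = -0.860, c₀ = 3.859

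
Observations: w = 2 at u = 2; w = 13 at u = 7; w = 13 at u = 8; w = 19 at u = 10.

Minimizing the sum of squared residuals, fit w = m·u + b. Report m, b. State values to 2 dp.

m = 2.06, b = -2.19

Entries of XᵀX: Σu·u = 217, Σu = 27, Σ1 = 4.
For Xᵀw: Σu·w = 389, Σw = 47.
So XᵀX·[m, b]ᵀ = Xᵀw: [[217, 27]; [27, 4]]·[m, b]ᵀ = [389, 47]ᵀ.
Eliminating b: 4·(row 1) − 27·(row 2) gives 139·m = 4·389 − 27·47 = 287, so m = 287/139.
Then b = (47 − 27·(287/139))/4 = -304/139.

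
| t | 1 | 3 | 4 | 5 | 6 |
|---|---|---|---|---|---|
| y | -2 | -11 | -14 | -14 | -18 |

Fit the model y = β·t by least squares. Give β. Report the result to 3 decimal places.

From the data, Σt·t = 87.
Moment sums: Σt·y = -269.
Normal equations: [[87]]·[β]ᵀ = [-269]ᵀ.
Hence β = -269 / 87 ≈ -3.09195.

β = -3.092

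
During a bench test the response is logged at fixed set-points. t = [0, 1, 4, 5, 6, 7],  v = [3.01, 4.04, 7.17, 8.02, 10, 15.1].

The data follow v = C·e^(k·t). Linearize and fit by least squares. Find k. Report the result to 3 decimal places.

k = 0.210

Linearized form: ln v = k·t + ln C. From the 6 transformed points,
Σt = 23.0000, Σ(t)² = 127.0000, Σln v = 11.5673, Σt·ln v = 52.5039.
Equations: 127.0000·k + 23.0000·ln C = 52.5039;  23.0000·k + 6·ln C = 11.5673.
Solving (det = 233.0000): k = 0.21020, ln C = 1.12214.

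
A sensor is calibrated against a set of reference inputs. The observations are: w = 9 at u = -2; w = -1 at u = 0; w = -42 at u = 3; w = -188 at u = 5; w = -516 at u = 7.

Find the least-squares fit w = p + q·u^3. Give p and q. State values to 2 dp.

p = -1.65, q = -1.50

Sums needed: Σ1 = 5, Σu^3 = 487, Σu^3·u^3 = 134067.
And Σw = -738, Σu^3·w = -201694.
Normal equations: [[5, 487]; [487, 134067]]·[p, q]ᵀ = [-738, -201694]ᵀ.
Eliminating q: 134067·(row 1) − 487·(row 2) gives 433166·p = 134067·(-738) − 487·(-201694) = -716468, so p = -358234/216583.
Then q = ((-201694) − 487·(-358234/216583))/134067 = -324532/216583.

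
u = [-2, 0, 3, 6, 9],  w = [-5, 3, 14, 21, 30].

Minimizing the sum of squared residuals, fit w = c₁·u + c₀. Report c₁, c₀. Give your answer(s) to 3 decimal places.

c₁ = 3.127, c₀ = 2.594

Compute the Gram sums: Σu·u = 130, Σu = 16, Σ1 = 5.
Right-hand side: Σu·w = 448, Σw = 63.
Eliminating c₀: 5·(row 1) − 16·(row 2) gives 394·c₁ = 5·448 − 16·63 = 1232, so c₁ = 616/197.
Then c₀ = (63 − 16·(616/197))/5 = 511/197.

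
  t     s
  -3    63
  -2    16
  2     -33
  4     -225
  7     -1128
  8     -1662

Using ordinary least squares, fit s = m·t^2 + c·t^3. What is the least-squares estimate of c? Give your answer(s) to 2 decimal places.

c = -2.99

The normal equations are: 6866·m + 50356·c = -164741;  50356·m + 384746·c = -1254341.
(Σt^2·t^2 = 6866, Σt^2·t^3 = 50356, Σt^3·t^3 = 384746, Σt^2·s = -164741, Σt^3·s = -1254341.)
det = 6866·384746 − 50356² = 105939300.
m = ((-164741)·384746 − 50356·(-1254341))/105939300 = -21984539/10593930; c = (6866·(-1254341) − 50356·(-164741))/105939300 = -31660751/10593930.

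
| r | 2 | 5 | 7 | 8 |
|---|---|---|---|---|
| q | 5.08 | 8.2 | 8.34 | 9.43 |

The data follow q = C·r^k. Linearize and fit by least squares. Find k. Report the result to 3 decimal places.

Taking logs, ln q = k·ln r + ln C, so regress ln q on ln r.
Σln r = 6.3279, Σ(ln r)² = 11.1814, Σln q = 8.0944, Σln r·ln q = 13.3065.
Equations: 11.1814·k + 6.3279·ln C = 13.3065;  6.3279·k + 4·ln C = 8.0944.
Δ = 11.1814·4 − (6.3279)² = 4.6828; k = (13.3065·4 − 6.3279·8.0944)/4.6828 = 0.42819, ln C = (11.1814·8.0944 − 6.3279·13.3065)/4.6828 = 1.34621.

k = 0.428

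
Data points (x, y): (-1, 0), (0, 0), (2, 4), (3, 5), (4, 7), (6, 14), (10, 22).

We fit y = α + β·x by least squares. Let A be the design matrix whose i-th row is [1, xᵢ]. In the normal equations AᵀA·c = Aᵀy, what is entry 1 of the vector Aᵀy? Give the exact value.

52

Entry 1 ↔ basis 1, so (Aᵀy)_{1} = Σᵢ yᵢ = (1)·(0) + (1)·(0) + (1)·(4) + (1)·(5) + (1)·(7) + (1)·(14) + (1)·(22) = 52.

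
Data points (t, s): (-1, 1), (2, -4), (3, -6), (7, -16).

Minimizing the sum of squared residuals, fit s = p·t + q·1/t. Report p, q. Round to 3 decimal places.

From the data, Σt·t = 63, Σt·1/t = 4, Σ1/t·1/t = 2437/1764.
And Σt·s = -139, Σ1/t·s = -51/7.
MᵀM·[p, q]ᵀ = Mᵀs becomes [[63, 4]; [4, 2437/1764]]·[p, q]ᵀ = [-139, -51/7]ᵀ.
det = 63·(2437/1764) − 4² = 1989/28.
p = ((-139)·(2437/1764) − 4·(-51/7))/(1989/28) = -287335/125307; q = (63·(-51/7) − 4·(-139))/(1989/28) = 2716/1989.

p = -2.293, q = 1.366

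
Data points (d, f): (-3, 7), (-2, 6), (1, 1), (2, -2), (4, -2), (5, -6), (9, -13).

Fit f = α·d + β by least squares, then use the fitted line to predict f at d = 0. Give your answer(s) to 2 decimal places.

f̂ = 2.48

Compute the Gram sums: Σd·d = 140, Σd = 16, Σ1 = 7.
For Xᵀf: Σd·f = -191, Σf = -9.
Eliminating β: 7·(row 1) − 16·(row 2) gives 724·α = 7·(-191) − 16·(-9) = -1193, so α = -1193/724.
Then β = ((-9) − 16·(-1193/724))/7 = 449/181.
At d = 0: f̂ = (-1193/724)·(0) + (449/181)·(1) = 449/181.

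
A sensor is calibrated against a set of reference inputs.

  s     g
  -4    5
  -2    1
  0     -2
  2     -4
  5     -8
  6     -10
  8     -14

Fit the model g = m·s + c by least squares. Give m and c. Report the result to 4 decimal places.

m = -1.4841, c = -1.3912

Setting ∂/∂m … = 0 gives: 149·m + 15·c = -242;  15·m + 7·c = -32.
(Σs·s = 149, Σs = 15, Σ1 = 7, Σs·g = -242, Σg = -32.)
Determinant 149·7 − 15² = 818.
m = ((-242)·7 − 15·(-32))/818 = -607/409; c = (149·(-32) − 15·(-242))/818 = -569/409.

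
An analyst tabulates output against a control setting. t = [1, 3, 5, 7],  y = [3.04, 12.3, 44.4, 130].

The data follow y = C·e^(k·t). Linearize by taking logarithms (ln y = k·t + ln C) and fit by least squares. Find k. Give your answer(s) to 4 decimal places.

k = 0.6275

With ln yᵢ as the transformed response and tᵢ as the regressor:
Σt = 16.0000, Σ(t)² = 84.0000, Σln y = 12.2822, Σt·ln y = 61.6796.
Equations: 84.0000·k + 16.0000·ln C = 61.6796;  16.0000·k + 4·ln C = 12.2822.
Solving (det = 80.0000): k = 0.62753, ln C = 0.56042.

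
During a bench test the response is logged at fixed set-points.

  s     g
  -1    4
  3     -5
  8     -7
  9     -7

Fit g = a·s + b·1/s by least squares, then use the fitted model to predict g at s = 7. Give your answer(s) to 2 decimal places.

ĝ = -6.10

The normal equations are: 155·a + 4·b = -138;  4·a + (5905/5184)·b = -527/72.
Eliminating b: (5905/5184)·(row 1) − 4·(row 2) gives (832331/5184)·a = (5905/5184)·(-138) − 4·(-527/72) = -110519/864, so a = -663114/832331.
Then b = ((-527/72) − 4·(-663114/832331))/(5905/5184) = -3019752/832331.
At s = 7: ĝ = (-663114/832331)·(7) + (-3019752/832331)·(1/7) = -35512338/5826317.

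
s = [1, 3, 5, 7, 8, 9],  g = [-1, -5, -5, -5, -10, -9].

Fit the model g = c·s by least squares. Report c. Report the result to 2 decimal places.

XᵀX·[c]ᵀ = Xᵀg reads: 229·c = -237.
(Σs·s = 229, Σs·g = -237.)
Hence c = -237 / 229 ≈ -1.03493.

c = -1.03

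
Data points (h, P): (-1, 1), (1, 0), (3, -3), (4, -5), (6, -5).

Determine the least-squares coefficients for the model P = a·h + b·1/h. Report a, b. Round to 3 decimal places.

a = -0.982, b = 0.376

The normal equations are: 63·a + 5·b = -60;  5·a + (317/144)·b = -49/12.
(Σh·h = 63, Σh·1/h = 5, Σ1/h·1/h = 317/144, Σh·P = -60, Σ1/h·P = -49/12.)
Eliminating b: (317/144)·(row 1) − 5·(row 2) gives (1819/16)·a = (317/144)·(-60) − 5·(-49/12) = -335/3, so a = -5360/5457.
Then b = ((-49/12) − 5·(-5360/5457))/(317/144) = 684/1819.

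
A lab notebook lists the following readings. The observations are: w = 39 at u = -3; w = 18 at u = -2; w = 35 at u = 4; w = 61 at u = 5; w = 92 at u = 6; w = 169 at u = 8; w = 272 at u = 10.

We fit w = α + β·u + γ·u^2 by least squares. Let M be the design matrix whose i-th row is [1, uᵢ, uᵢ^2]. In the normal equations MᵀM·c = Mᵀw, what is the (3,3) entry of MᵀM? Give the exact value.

16370

Row 3 ↔ basis u^2, column 3 ↔ basis u^2, so (MᵀM)_{3,3} = Σᵢ (u^2)·(u^2) = (9)·(9) + (4)·(4) + (16)·(16) + (25)·(25) + (36)·(36) + (64)·(64) + (100)·(100) = 16370.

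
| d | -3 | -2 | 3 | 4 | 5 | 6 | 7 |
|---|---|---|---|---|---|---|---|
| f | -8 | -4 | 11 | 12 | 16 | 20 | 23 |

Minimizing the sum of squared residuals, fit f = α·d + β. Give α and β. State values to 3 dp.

Normal-equation sums: Σd·d = 148, Σd = 20, Σ1 = 7.
And Σd·f = 474, Σf = 70.
Determinant 148·7 − 20² = 636.
α = (474·7 − 20·70)/636 = 959/318; β = (148·70 − 20·474)/636 = 220/159.

α = 3.016, β = 1.384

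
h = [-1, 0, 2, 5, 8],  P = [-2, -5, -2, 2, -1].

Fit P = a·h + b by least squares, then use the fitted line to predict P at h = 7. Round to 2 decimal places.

With design matrix M, MᵀM = [[94, 14]; [14, 5]] and MᵀP = [0, -8]ᵀ.
Determinant 94·5 − 14² = 274.
a = (0·5 − 14·(-8))/274 = 56/137; b = (94·(-8) − 14·0)/274 = -376/137.
At h = 7: P̂ = (56/137)·(7) + (-376/137)·(1) = 16/137.

P̂ = 0.12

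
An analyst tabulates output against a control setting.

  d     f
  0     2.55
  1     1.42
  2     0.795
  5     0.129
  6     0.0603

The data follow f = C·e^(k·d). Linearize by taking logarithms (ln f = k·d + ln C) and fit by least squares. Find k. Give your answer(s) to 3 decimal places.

Linearized form: ln f = k·d + ln C. From the 5 transformed points,
AᵀA = [[66.0000, 14.0000]; [14.0000, 5]], rhs = [-27.1984, -3.7990]ᵀ  (here Σd = 14.0000, Σ(d)² = 66.0000, Σln f = -3.7990, Σd·ln f = -27.1984).
Δ = 66.0000·5 − (14.0000)² = 134.0000; k = (-27.1984·5 − 14.0000·-3.7990)/134.0000 = -0.61795, ln C = (66.0000·-3.7990 − 14.0000·-27.1984)/134.0000 = 0.97046.

k = -0.618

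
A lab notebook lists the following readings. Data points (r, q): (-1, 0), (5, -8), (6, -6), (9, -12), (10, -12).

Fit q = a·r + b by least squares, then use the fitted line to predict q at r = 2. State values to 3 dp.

Forming XᵀX = [[243, 29]; [29, 5]] and Xᵀq = [-304, -38]ᵀ gives XᵀX·[a, b]ᵀ = Xᵀq.
Eliminating b: 5·(row 1) − 29·(row 2) gives 374·a = 5·(-304) − 29·(-38) = -418, so a = -19/17.
Then b = ((-38) − 29·(-19/17))/5 = -19/17.
At r = 2: q̂ = (-19/17)·(2) + (-19/17)·(1) = -57/17.

q̂ = -3.353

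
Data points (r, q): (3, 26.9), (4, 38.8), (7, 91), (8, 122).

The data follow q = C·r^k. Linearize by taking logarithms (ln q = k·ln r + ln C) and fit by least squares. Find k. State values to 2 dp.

k = 1.53

Let Y = ln q. Fitting Y = k·ln r + ln C by least squares:
Σln r = 6.5103, Σ(ln r)² = 11.2394, Σln q = 16.2654, Σln r·ln q = 27.4558.
Equations: 11.2394·k + 6.5103·ln C = 27.4558;  6.5103·k + 4·ln C = 16.2654.
Δ = 11.2394·4 − (6.5103)² = 2.5742; k = (27.4558·4 − 6.5103·16.2654)/2.5742 = 1.52717, ln C = (11.2394·16.2654 − 6.5103·27.4558)/2.5742 = 1.58079.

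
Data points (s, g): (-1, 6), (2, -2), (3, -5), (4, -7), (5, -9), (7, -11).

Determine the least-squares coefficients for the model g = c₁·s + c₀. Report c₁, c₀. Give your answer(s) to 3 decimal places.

c₁ = -2.188, c₀ = 2.625

Entries of XᵀX: Σs·s = 104, Σs = 20, Σ1 = 6.
Moment sums: Σs·g = -175, Σg = -28.
So XᵀX·[c₁, c₀]ᵀ = Xᵀg: [[104, 20]; [20, 6]]·[c₁, c₀]ᵀ = [-175, -28]ᵀ.
Determinant 104·6 − 20² = 224.
c₁ = ((-175)·6 − 20·(-28))/224 = -35/16; c₀ = (104·(-28) − 20·(-175))/224 = 21/8.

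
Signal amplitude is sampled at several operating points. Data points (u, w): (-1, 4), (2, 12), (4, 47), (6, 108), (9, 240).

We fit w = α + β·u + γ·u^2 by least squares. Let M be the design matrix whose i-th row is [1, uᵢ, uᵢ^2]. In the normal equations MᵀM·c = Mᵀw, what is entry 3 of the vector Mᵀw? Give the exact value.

Entry 3 ↔ basis u^2, so (Mᵀw)_{3} = Σᵢ (u^2)·wᵢ = (1)·(4) + (4)·(12) + (16)·(47) + (36)·(108) + (81)·(240) = 24132.

24132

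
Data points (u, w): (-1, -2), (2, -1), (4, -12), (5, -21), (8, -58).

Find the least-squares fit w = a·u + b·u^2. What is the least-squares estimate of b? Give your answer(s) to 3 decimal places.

Normal-equation sums: Σu·u = 110, Σu·u^2 = 708, Σu^2·u^2 = 4994.
Right-hand side: Σu·w = -617, Σu^2·w = -4435.
XᵀX·[a, b]ᵀ = Xᵀw becomes [[110, 708]; [708, 4994]]·[a, b]ᵀ = [-617, -4435]ᵀ.
Δ = 110·4994 − 708² = 48076.
a = ((-617)·4994 − 708·(-4435))/48076 = 29341/24038; b = (110·(-4435) − 708·(-617))/48076 = -25507/24038.

b = -1.061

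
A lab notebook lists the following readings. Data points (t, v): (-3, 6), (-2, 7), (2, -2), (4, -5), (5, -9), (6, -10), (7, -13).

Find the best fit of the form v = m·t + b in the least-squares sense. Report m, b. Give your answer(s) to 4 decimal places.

m = -1.9844, b = 1.6719

The normal system MᵀM·[m, b]ᵀ = Mᵀv is [[143, 19]; [19, 7]]·[m, b]ᵀ = [-252, -26]ᵀ.
Eliminating b: 7·(row 1) − 19·(row 2) gives 640·m = 7·(-252) − 19·(-26) = -1270, so m = -127/64.
Then b = ((-26) − 19·(-127/64))/7 = 107/64.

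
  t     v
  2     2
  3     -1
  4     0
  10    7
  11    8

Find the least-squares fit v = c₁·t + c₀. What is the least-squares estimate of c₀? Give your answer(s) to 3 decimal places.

c₀ = -2.200

Compute the Gram sums: Σt·t = 250, Σt = 30, Σ1 = 5.
For Xᵀv: Σt·v = 159, Σv = 16.
det = 250·5 − 30² = 350.
c₁ = (159·5 − 30·16)/350 = 9/10; c₀ = (250·16 − 30·159)/350 = -11/5.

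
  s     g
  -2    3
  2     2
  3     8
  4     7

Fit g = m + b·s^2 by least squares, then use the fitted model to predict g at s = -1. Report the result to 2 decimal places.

ĝ = 2.08

Sums needed: Σ1 = 4, Σs^2 = 33, Σs^2·s^2 = 369.
Moment sums: Σg = 20, Σs^2·g = 204.
XᵀX·[m, b]ᵀ = Xᵀg becomes [[4, 33]; [33, 369]]·[m, b]ᵀ = [20, 204]ᵀ.
Eliminating b: 369·(row 1) − 33·(row 2) gives 387·m = 369·20 − 33·204 = 648, so m = 72/43.
Then b = (204 − 33·(72/43))/369 = 52/129.
At s = -1: ĝ = (72/43)·(1) + (52/129)·(1) = 268/129.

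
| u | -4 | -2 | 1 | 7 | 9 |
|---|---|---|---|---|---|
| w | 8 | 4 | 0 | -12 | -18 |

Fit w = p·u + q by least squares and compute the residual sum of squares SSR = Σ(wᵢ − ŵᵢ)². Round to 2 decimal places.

SSR = 4.39

Normal-equation sums: Σu·u = 151, Σu = 11, Σ1 = 5.
Moment sums: Σu·w = -286, Σw = -18.
Δ = 151·5 − 11² = 634.
p = ((-286)·5 − 11·(-18))/634 = -616/317; q = (151·(-18) − 11·(-286))/634 = 214/317.
Residuals: -142/317, -178/317, 402/317, 294/317, -376/317; SSR = 1392/317.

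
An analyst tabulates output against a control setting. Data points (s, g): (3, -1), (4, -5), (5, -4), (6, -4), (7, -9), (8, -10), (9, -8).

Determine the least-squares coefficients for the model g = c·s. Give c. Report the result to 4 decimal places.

XᵀX·[c]ᵀ = Xᵀg reads: 280·c = -282.
Hence c = -282 / 280 ≈ -1.00714.

c = -1.0071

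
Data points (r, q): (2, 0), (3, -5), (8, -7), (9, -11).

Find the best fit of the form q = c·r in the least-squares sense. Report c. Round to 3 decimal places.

c = -1.076

Compute the Gram sums: Σr·r = 158.
Right-hand side: Σr·q = -170.
AᵀA·[c]ᵀ = Aᵀq becomes [[158]]·[c]ᵀ = [-170]ᵀ.
Hence c = -170 / 158 ≈ -1.07595.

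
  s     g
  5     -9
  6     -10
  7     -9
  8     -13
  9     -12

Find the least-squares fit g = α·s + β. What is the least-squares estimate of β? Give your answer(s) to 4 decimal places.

β = -4.3000

Compute the Gram sums: Σs·s = 255, Σs = 35, Σ1 = 5.
Moment sums: Σs·g = -380, Σg = -53.
So AᵀA·[α, β]ᵀ = Aᵀg: [[255, 35]; [35, 5]]·[α, β]ᵀ = [-380, -53]ᵀ.
Δ = 255·5 − 35² = 50.
α = ((-380)·5 − 35·(-53))/50 = -9/10; β = (255·(-53) − 35·(-380))/50 = -43/10.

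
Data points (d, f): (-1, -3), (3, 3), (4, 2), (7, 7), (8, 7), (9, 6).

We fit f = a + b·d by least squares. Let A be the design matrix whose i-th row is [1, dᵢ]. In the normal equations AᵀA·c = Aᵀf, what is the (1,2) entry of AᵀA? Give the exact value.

Row 1 ↔ basis 1, column 2 ↔ basis d, so (AᵀA)_{1,2} = Σᵢ d = (1)·(-1) + (1)·(3) + (1)·(4) + (1)·(7) + (1)·(8) + (1)·(9) = 30.

30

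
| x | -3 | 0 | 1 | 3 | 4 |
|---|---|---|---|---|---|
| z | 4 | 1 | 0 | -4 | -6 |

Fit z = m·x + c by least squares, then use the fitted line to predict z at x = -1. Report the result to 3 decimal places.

Sums needed: Σx·x = 35, Σx = 5, Σ1 = 5.
Moment sums: Σx·z = -48, Σz = -5.
Δ = 35·5 − 5² = 150.
m = ((-48)·5 − 5·(-5))/150 = -43/30; c = (35·(-5) − 5·(-48))/150 = 13/30.
At x = -1: ẑ = (-43/30)·(-1) + (13/30)·(1) = 28/15.

ẑ = 1.867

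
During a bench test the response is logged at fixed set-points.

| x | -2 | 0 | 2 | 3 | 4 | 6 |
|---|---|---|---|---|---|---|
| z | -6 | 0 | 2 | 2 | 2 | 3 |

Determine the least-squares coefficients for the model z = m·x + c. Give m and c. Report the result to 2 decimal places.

The normal equations are: 69·m + 13·c = 48;  13·m + 6·c = 3.
(Σx·x = 69, Σx = 13, Σ1 = 6, Σx·z = 48, Σz = 3.)
Eliminating c: 6·(row 1) − 13·(row 2) gives 245·m = 6·48 − 13·3 = 249, so m = 249/245.
Then c = (3 − 13·(249/245))/6 = -417/245.

m = 1.02, c = -1.70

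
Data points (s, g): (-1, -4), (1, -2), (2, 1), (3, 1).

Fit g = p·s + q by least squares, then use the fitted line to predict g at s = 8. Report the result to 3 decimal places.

The normal system MᵀM·[p, q]ᵀ = Mᵀg is [[15, 5]; [5, 4]]·[p, q]ᵀ = [7, -4]ᵀ.
Δ = 15·4 − 5² = 35.
p = (7·4 − 5·(-4))/35 = 48/35; q = (15·(-4) − 5·7)/35 = -19/7.
At s = 8: ĝ = (48/35)·(8) + (-19/7)·(1) = 289/35.

ĝ = 8.257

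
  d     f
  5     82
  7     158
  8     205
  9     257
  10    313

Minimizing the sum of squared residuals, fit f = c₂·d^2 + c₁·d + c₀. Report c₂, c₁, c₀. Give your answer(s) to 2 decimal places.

Compute the Gram sums: Σd^2·d^2 = 23683, Σd^2·d = 2709, Σd^2 = 319, Σd·d = 319, Σd = 39, Σ1 = 5.
Right-hand side: Σd^2·f = 75029, Σd·f = 8599, Σf = 1015.
Normal equations: [[23683, 2709, 319]; [2709, 319, 39]; [319, 39, 5]]·[c₂, c₁, c₀]ᵀ = [75029, 8599, 1015]ᵀ.
Row-reducing yields c₂ = 1800/679, c₁ = 4435/679, c₀ = -11596/679.

c₂ = 2.65, c₁ = 6.53, c₀ = -17.08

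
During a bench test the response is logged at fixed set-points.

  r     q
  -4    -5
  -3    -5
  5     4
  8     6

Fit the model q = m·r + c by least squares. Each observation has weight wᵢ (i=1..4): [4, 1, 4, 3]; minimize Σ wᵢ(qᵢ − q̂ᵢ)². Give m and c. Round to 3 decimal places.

With design matrix M, MᵀWM = [[365, 25]; [25, 12]] and MᵀWq = [319, 9]ᵀ.
Determinant 365·12 − 25² = 3755.
m = (319·12 − 25·9)/3755 = 3603/3755; c = (365·9 − 25·319)/3755 = -938/751.

m = 0.960, c = -1.249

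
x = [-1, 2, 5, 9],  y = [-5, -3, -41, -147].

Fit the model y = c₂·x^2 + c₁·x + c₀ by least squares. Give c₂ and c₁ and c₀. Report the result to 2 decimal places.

Entries of MᵀM: Σx^2·x^2 = 7203, Σx^2·x = 861, Σx^2 = 111, Σx·x = 111, Σx = 15, Σ1 = 4.
Right-hand side: Σx^2·y = -12949, Σx·y = -1529, Σy = -196.
Normal equations: [[7203, 861, 111]; [861, 111, 15]; [111, 15, 4]]·[c₂, c₁, c₀]ᵀ = [-12949, -1529, -196]ᵀ.
Solving the 3×3 system (Gaussian elimination) gives c₂ = -6449/3102, c₁ = 2467/1034, c₀ = -12/47.

c₂ = -2.08, c₁ = 2.39, c₀ = -0.26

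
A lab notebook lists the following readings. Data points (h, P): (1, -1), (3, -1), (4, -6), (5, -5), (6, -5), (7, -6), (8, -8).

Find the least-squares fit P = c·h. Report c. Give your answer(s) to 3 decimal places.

c = -0.945

Normal-equation sums: Σh·h = 200.
For AᵀP: Σh·P = -189.
c = (-189)/200 = -0.945.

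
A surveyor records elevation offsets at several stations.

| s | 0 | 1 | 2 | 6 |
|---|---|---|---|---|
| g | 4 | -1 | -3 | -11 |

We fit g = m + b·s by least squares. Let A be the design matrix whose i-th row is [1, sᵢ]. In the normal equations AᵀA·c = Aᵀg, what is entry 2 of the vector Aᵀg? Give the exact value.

Entry 2 ↔ basis s, so (Aᵀg)_{2} = Σᵢ (s)·gᵢ = (0)·(4) + (1)·(-1) + (2)·(-3) + (6)·(-11) = -73.

-73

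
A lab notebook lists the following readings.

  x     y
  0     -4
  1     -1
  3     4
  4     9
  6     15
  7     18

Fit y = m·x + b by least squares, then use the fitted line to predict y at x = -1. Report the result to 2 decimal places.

ŷ = -7.51

Entries of AᵀA: Σx·x = 111, Σx = 21, Σ1 = 6.
Moment sums: Σx·y = 263, Σy = 41.
AᵀA·[m, b]ᵀ = Aᵀy becomes [[111, 21]; [21, 6]]·[m, b]ᵀ = [263, 41]ᵀ.
det = 111·6 − 21² = 225.
m = (263·6 − 21·41)/225 = 239/75; b = (111·41 − 21·263)/225 = -108/25.
At x = -1: ŷ = (239/75)·(-1) + (-108/25)·(1) = -563/75.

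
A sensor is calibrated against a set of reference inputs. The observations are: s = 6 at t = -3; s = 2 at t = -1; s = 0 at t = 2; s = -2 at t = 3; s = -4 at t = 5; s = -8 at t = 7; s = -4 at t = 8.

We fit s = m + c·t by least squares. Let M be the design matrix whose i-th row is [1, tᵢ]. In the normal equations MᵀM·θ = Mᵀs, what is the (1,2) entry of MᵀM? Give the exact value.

Row 1 ↔ basis 1, column 2 ↔ basis t, so (MᵀM)_{1,2} = Σᵢ t = (1)·(-3) + (1)·(-1) + (1)·(2) + (1)·(3) + (1)·(5) + (1)·(7) + (1)·(8) = 21.

21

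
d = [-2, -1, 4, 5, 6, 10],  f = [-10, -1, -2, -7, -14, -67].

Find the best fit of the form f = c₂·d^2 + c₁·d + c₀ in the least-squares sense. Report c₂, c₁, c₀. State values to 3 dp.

Normal-equation sums: Σd^2·d^2 = 12194, Σd^2·d = 1396, Σd^2 = 182, Σd·d = 182, Σd = 22, Σ1 = 6.
For Aᵀf: Σd^2·f = -7452, Σd·f = -776, Σf = -101.
Inverting the 3×3 Gram matrix, [c₂, c₁, c₀]ᵀ = [-223633/217914, 735725/217914, 139219/72638]ᵀ.

c₂ = -1.026, c₁ = 3.376, c₀ = 1.917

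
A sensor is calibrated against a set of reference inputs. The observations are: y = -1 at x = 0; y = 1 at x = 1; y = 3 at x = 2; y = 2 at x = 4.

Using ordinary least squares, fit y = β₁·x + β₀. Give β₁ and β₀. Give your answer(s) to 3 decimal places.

With design matrix A, AᵀA = [[21, 7]; [7, 4]] and Aᵀy = [15, 5]ᵀ.
Eliminating β₀: 4·(row 1) − 7·(row 2) gives 35·β₁ = 4·15 − 7·5 = 25, so β₁ = 5/7.
Then β₀ = (5 − 7·(5/7))/4 = 0.

β₁ = 0.714, β₀ = 0.000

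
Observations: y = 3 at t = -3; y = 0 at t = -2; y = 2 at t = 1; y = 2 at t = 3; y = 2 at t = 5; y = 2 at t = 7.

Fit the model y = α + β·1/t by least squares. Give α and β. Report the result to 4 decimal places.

α = 1.7532, β = 0.5707

With design matrix A, AᵀA = [[6, 59/70]; [59/70, 67589/44100]] and Aᵀy = [11, 247/105]ᵀ.
Determinant 6·(67589/44100) − (59/70)² = 24947/2940.
α = (11·(67589/44100) − (59/70)·(247/105))/(24947/2940) = 656041/374205; β = (6·(247/105) − (59/70)·11)/(24947/2940) = 14238/24947.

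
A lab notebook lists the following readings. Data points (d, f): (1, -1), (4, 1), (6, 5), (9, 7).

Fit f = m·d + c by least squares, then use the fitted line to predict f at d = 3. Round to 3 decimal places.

AᵀA·[m, c]ᵀ = Aᵀf reads: 134·m + 20·c = 96;  20·m + 4·c = 12.
Δ = 134·4 − 20² = 136.
m = (96·4 − 20·12)/136 = 18/17; c = (134·12 − 20·96)/136 = -39/17.
At d = 3: f̂ = (18/17)·(3) + (-39/17)·(1) = 15/17.

f̂ = 0.882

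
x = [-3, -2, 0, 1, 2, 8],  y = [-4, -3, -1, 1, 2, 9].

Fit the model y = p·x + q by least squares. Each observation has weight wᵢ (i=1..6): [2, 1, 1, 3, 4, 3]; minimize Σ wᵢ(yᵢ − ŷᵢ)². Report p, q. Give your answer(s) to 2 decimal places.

p = 1.19, q = -0.43

From the data, Σwᵢ·x·x = 233, Σwᵢ·x = 27, Σwᵢ·1 = 14.
Right-hand side: Σwᵢ·x·y = 265, Σwᵢ·y = 26.
Normal equations: [[233, 27]; [27, 14]]·[p, q]ᵀ = [265, 26]ᵀ.
det = 233·14 − 27² = 2533.
p = (265·14 − 27·26)/2533 = 3008/2533; q = (233·26 − 27·265)/2533 = -1097/2533.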